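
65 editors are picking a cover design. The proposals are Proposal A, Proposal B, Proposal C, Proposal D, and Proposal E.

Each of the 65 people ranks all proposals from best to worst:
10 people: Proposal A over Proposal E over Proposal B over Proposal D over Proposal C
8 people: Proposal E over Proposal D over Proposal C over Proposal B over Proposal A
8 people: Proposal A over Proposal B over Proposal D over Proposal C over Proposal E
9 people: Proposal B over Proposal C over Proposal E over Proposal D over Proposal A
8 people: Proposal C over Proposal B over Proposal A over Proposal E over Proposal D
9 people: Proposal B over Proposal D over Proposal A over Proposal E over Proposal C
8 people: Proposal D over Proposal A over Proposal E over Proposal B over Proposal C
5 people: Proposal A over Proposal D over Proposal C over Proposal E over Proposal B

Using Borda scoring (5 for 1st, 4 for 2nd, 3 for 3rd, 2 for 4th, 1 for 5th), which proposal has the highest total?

Proposal A: 10×5 + 8×1 + 8×5 + 9×1 + 8×3 + 9×3 + 8×4 + 5×5 = 215
Proposal B: 10×3 + 8×2 + 8×4 + 9×5 + 8×4 + 9×5 + 8×2 + 5×1 = 221
Proposal C: 10×1 + 8×3 + 8×2 + 9×4 + 8×5 + 9×1 + 8×1 + 5×3 = 158
Proposal D: 10×2 + 8×4 + 8×3 + 9×2 + 8×1 + 9×4 + 8×5 + 5×4 = 198
Proposal E: 10×4 + 8×5 + 8×1 + 9×3 + 8×2 + 9×2 + 8×3 + 5×2 = 183

Proposal B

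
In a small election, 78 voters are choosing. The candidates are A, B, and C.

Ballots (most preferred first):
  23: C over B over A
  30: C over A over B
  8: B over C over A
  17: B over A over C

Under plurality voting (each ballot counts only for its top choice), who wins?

C

First-place votes: A 0, B 25, C 53.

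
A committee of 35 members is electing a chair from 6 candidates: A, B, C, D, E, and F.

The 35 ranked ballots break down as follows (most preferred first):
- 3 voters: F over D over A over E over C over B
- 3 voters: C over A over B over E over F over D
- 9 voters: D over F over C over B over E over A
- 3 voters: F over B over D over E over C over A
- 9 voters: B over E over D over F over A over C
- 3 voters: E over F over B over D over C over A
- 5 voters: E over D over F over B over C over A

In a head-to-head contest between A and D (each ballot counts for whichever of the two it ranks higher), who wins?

D

A is ranked above D on 3 ballots; D above A on 32.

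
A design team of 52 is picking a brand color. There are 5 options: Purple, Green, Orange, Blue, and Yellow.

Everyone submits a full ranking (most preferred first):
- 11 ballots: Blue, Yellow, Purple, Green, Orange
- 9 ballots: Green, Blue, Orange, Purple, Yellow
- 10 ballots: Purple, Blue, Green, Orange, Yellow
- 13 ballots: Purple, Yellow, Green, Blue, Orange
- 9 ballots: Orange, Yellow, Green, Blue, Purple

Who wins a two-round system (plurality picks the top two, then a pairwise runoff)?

Blue

Round 1 first-place votes: Purple 23, Green 9, Orange 9, Blue 11, Yellow 0. Purple and Blue advance.
Runoff: Purple is ranked above Blue on 23 ballots, Blue above Purple on 29.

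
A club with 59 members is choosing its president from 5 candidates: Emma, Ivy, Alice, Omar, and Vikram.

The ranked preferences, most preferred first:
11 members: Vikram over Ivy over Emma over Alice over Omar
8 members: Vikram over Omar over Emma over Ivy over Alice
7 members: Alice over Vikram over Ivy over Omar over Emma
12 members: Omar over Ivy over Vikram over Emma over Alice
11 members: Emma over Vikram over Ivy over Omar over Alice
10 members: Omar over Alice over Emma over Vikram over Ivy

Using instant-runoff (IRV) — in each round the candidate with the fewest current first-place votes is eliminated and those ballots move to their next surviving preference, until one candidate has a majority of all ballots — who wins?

Round 1: Emma 11, Ivy 0, Alice 7, Omar 22, Vikram 19. Ivy eliminated.
Round 2: Emma 11, Alice 7, Omar 22, Vikram 19. Alice eliminated.
Round 3: Emma 11, Omar 22, Vikram 26. Emma eliminated.
Round 4: Omar 22, Vikram 37. Vikram has a majority (≥30).

Vikram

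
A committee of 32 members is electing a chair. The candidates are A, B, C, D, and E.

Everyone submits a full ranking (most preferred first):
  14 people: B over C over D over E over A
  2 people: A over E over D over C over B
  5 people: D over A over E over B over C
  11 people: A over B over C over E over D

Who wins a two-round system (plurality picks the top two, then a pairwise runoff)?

Round 1 first-place votes: A 13, B 14, C 0, D 5, E 0. B and A advance.
Runoff: B is ranked above A on 14 ballots, A above B on 18.

A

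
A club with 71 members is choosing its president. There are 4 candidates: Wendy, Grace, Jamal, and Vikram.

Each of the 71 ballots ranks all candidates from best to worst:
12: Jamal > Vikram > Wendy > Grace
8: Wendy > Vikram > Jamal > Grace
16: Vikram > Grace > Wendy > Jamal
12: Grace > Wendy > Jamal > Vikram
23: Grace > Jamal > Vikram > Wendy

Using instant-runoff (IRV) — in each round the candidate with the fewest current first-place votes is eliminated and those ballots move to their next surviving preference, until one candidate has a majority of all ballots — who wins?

Round 1: Wendy 8, Grace 35, Jamal 12, Vikram 16. Wendy eliminated.
Round 2: Grace 35, Jamal 12, Vikram 24. Jamal eliminated.
Round 3: Grace 35, Vikram 36. Vikram has a majority (≥36).

Vikram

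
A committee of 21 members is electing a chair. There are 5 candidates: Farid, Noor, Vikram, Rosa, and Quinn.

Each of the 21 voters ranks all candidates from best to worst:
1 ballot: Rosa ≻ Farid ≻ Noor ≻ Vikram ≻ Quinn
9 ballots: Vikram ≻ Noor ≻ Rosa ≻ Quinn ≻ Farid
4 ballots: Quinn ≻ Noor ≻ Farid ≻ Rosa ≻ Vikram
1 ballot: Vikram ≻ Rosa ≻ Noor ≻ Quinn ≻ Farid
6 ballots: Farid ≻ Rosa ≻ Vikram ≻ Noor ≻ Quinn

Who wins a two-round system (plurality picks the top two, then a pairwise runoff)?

Round 1 first-place votes: Farid 6, Noor 0, Vikram 10, Rosa 1, Quinn 4. Vikram and Farid advance.
Runoff: Vikram is ranked above Farid on 10 ballots, Farid above Vikram on 11.

Farid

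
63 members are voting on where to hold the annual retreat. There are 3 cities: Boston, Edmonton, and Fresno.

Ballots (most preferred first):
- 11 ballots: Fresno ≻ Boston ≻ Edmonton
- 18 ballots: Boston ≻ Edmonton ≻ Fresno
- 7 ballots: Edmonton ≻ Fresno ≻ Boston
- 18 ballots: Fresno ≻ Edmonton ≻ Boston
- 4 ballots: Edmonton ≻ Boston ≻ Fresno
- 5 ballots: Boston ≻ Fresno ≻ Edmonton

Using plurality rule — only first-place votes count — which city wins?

First-place votes: Boston 23, Edmonton 11, Fresno 29.

Fresno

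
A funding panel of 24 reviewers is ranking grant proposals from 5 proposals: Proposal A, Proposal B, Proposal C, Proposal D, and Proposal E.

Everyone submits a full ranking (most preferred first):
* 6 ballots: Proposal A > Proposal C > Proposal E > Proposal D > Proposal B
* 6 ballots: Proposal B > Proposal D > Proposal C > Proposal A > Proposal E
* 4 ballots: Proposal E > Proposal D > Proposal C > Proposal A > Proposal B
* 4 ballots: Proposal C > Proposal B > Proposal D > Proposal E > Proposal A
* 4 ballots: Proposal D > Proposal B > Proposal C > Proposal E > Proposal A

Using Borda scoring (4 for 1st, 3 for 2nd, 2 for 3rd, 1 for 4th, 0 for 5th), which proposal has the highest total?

Proposal A: 6×4 + 6×1 + 4×1 + 4×0 + 4×0 = 34
Proposal B: 6×0 + 6×4 + 4×0 + 4×3 + 4×3 = 48
Proposal C: 6×3 + 6×2 + 4×2 + 4×4 + 4×2 = 62
Proposal D: 6×1 + 6×3 + 4×3 + 4×2 + 4×4 = 60
Proposal E: 6×2 + 6×0 + 4×4 + 4×1 + 4×1 = 36

Proposal C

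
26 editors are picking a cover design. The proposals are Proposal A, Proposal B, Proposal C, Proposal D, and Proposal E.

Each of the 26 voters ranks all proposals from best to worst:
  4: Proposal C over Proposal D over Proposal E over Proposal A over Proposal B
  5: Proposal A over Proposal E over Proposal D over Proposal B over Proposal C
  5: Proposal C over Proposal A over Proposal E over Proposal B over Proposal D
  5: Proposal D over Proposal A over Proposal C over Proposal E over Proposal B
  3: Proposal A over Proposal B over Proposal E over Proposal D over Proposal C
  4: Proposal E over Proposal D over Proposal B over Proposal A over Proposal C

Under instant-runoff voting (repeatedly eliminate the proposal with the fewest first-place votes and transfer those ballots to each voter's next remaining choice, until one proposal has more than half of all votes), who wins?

Round 1: Proposal A 8, Proposal B 0, Proposal C 9, Proposal D 5, Proposal E 4. Proposal B eliminated.
Round 2: Proposal A 8, Proposal C 9, Proposal D 5, Proposal E 4. Proposal E eliminated.
Round 3: Proposal A 8, Proposal C 9, Proposal D 9. Proposal A eliminated.
Round 4: Proposal C 9, Proposal D 17. Proposal D has a majority (≥14).

Proposal D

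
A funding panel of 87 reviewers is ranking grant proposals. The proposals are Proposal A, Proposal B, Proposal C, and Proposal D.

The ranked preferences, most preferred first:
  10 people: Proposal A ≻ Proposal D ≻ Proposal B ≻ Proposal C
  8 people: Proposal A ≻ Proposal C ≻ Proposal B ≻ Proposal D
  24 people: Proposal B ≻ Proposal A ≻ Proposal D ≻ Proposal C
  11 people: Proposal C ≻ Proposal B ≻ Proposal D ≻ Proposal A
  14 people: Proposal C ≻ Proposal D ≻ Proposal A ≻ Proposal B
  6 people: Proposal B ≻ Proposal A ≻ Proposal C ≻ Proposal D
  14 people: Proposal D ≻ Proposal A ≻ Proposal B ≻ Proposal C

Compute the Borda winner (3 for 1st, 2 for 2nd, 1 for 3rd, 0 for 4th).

Proposal A

Proposal A: 10×3 + 8×3 + 24×2 + 11×0 + 14×1 + 6×2 + 14×2 = 156
Proposal B: 10×1 + 8×1 + 24×3 + 11×2 + 14×0 + 6×3 + 14×1 = 144
Proposal C: 10×0 + 8×2 + 24×0 + 11×3 + 14×3 + 6×1 + 14×0 = 97
Proposal D: 10×2 + 8×0 + 24×1 + 11×1 + 14×2 + 6×0 + 14×3 = 125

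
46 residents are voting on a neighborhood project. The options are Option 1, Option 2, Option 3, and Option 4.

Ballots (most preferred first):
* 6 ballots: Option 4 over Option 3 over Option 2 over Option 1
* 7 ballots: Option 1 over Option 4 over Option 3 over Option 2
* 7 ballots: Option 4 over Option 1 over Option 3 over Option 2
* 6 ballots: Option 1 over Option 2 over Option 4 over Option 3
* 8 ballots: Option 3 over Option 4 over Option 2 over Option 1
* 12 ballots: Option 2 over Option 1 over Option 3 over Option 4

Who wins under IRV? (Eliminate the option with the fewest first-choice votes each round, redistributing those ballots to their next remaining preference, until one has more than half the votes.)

Round 1: Option 1 13, Option 2 12, Option 3 8, Option 4 13. Option 3 eliminated.
Round 2: Option 1 13, Option 2 12, Option 4 21. Option 2 eliminated.
Round 3: Option 1 25, Option 4 21. Option 1 has a majority (≥24).

Option 1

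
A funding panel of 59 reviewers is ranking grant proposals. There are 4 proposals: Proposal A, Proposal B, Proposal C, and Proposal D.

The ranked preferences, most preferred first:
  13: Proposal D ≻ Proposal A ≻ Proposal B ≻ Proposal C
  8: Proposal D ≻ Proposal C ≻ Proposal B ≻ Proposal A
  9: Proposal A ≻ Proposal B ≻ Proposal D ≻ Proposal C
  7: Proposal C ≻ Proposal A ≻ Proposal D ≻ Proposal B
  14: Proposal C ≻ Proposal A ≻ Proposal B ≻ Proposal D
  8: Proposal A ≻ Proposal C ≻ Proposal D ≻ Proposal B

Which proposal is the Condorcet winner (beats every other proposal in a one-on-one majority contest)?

Proposal A

Proposal A vs Proposal B: 51–8
Proposal A vs Proposal C: 30–29
Proposal A vs Proposal D: 38–21
Proposal A beats every other proposal.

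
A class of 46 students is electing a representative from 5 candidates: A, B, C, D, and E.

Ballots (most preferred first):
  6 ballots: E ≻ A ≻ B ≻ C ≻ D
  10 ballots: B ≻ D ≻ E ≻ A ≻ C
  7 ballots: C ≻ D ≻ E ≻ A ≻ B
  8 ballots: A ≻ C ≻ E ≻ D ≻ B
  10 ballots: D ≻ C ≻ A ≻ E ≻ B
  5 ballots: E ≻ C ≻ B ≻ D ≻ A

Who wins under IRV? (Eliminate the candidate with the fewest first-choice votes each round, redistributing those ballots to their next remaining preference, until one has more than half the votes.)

Round 1: A 8, B 10, C 7, D 10, E 11. C eliminated.
Round 2: A 8, B 10, D 17, E 11. A eliminated.
Round 3: B 10, D 17, E 19. B eliminated.
Round 4: D 27, E 19. D has a majority (≥24).

D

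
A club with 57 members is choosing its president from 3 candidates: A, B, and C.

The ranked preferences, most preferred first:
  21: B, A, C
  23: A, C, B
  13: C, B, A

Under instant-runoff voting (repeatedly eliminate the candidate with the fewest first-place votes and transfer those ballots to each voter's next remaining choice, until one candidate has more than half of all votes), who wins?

B

Round 1: A 23, B 21, C 13. C eliminated.
Round 2: A 23, B 34. B has a majority (≥29).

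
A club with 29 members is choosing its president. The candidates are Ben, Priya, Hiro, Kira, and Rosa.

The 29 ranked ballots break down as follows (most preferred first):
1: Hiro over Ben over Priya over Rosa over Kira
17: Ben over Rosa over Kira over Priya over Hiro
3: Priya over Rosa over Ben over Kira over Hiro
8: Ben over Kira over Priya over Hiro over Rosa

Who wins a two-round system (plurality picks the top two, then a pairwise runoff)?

Round 1 first-place votes: Ben 25, Priya 3, Hiro 1, Kira 0, Rosa 0. Ben and Priya advance.
Runoff: Ben is ranked above Priya on 26 ballots, Priya above Ben on 3.

Ben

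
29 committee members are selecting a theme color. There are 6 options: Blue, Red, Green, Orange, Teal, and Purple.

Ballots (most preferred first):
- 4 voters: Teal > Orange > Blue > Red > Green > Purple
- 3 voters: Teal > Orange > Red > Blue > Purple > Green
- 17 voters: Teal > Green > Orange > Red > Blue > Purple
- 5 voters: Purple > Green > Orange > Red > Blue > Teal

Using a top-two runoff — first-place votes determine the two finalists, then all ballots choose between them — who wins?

Teal

Round 1 first-place votes: Blue 0, Red 0, Green 0, Orange 0, Teal 24, Purple 5. Teal and Purple advance.
Runoff: Teal is ranked above Purple on 24 ballots, Purple above Teal on 5.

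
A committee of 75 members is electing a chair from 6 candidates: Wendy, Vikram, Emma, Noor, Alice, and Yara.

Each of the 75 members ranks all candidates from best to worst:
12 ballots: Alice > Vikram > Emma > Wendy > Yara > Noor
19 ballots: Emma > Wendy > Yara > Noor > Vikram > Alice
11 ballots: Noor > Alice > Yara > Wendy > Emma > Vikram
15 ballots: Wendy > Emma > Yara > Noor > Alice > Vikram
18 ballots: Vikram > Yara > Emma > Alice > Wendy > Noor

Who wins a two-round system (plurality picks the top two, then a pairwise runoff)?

Emma

Round 1 first-place votes: Wendy 15, Vikram 18, Emma 19, Noor 11, Alice 12, Yara 0. Emma and Vikram advance.
Runoff: Emma is ranked above Vikram on 45 ballots, Vikram above Emma on 30.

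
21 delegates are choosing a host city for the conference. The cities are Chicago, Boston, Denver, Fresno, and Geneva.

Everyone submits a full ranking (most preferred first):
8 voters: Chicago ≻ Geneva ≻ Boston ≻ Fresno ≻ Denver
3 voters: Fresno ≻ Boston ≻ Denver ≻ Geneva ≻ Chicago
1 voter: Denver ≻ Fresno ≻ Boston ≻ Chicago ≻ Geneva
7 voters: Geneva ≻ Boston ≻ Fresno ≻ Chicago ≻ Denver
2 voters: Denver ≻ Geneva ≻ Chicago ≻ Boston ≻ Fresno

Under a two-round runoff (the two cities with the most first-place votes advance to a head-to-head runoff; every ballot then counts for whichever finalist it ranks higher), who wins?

Geneva

Round 1 first-place votes: Chicago 8, Boston 0, Denver 3, Fresno 3, Geneva 7. Chicago and Geneva advance.
Runoff: Chicago is ranked above Geneva on 9 ballots, Geneva above Chicago on 12.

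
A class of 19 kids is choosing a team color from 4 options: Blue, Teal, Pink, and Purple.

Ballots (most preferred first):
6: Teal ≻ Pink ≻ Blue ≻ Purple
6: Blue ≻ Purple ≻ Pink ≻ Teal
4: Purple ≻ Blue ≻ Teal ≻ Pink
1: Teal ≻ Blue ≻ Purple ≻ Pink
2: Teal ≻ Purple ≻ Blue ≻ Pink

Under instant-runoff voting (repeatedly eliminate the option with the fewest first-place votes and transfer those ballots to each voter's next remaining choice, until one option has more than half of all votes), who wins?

Blue

Round 1: Blue 6, Teal 9, Pink 0, Purple 4. Pink eliminated.
Round 2: Blue 6, Teal 9, Purple 4. Purple eliminated.
Round 3: Blue 10, Teal 9. Blue has a majority (≥10).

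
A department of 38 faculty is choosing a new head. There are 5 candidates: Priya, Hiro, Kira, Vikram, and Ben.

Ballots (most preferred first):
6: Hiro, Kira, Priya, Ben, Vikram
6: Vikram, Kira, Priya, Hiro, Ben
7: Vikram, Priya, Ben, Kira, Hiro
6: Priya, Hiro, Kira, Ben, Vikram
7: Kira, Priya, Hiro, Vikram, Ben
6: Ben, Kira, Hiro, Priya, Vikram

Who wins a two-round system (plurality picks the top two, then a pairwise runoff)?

Round 1 first-place votes: Priya 6, Hiro 6, Kira 7, Vikram 13, Ben 6. Vikram and Kira advance.
Runoff: Vikram is ranked above Kira on 13 ballots, Kira above Vikram on 25.

Kira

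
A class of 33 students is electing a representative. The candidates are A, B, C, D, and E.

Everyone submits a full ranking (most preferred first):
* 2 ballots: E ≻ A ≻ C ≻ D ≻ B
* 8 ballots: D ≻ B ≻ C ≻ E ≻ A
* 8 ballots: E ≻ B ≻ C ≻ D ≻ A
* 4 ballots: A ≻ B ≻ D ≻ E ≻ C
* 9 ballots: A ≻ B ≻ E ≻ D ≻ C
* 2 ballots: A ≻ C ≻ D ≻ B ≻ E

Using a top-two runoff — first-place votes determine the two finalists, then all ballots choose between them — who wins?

Round 1 first-place votes: A 15, B 0, C 0, D 8, E 10. A and E advance.
Runoff: A is ranked above E on 15 ballots, E above A on 18.

E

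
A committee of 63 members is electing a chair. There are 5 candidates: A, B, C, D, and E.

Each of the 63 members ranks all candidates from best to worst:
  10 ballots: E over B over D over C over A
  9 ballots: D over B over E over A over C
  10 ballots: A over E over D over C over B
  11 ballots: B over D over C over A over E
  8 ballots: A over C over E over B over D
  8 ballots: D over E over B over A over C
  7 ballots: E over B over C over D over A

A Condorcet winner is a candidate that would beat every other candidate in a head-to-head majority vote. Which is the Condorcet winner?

E vs A: 34–29
E vs B: 43–20
E vs C: 44–19
E vs D: 35–28
E beats every other candidate.

E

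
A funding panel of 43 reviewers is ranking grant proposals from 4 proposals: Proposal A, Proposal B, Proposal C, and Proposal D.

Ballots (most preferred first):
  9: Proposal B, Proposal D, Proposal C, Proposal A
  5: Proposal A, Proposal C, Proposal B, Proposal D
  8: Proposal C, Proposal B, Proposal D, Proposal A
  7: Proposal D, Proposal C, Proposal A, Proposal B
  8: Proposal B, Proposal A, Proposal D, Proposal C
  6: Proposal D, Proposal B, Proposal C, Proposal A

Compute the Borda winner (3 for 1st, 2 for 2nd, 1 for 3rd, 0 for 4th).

Proposal A: 9×0 + 5×3 + 8×0 + 7×1 + 8×2 + 6×0 = 38
Proposal B: 9×3 + 5×1 + 8×2 + 7×0 + 8×3 + 6×2 = 84
Proposal C: 9×1 + 5×2 + 8×3 + 7×2 + 8×0 + 6×1 = 63
Proposal D: 9×2 + 5×0 + 8×1 + 7×3 + 8×1 + 6×3 = 73

Proposal B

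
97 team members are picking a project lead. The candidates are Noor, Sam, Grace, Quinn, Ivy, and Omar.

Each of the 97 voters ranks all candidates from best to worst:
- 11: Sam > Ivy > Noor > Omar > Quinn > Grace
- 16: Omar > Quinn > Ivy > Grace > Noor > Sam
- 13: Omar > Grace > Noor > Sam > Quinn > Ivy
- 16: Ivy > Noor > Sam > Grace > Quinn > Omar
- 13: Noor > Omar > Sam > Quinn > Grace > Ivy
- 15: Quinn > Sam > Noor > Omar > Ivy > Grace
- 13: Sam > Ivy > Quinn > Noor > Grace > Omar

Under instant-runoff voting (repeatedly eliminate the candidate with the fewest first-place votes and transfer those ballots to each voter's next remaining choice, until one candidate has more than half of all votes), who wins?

Round 1: Noor 13, Sam 24, Grace 0, Quinn 15, Ivy 16, Omar 29. Grace eliminated.
Round 2: Noor 13, Sam 24, Quinn 15, Ivy 16, Omar 29. Noor eliminated.
Round 3: Sam 24, Quinn 15, Ivy 16, Omar 42. Quinn eliminated.
Round 4: Sam 39, Ivy 16, Omar 42. Ivy eliminated.
Round 5: Sam 55, Omar 42. Sam has a majority (≥49).

Sam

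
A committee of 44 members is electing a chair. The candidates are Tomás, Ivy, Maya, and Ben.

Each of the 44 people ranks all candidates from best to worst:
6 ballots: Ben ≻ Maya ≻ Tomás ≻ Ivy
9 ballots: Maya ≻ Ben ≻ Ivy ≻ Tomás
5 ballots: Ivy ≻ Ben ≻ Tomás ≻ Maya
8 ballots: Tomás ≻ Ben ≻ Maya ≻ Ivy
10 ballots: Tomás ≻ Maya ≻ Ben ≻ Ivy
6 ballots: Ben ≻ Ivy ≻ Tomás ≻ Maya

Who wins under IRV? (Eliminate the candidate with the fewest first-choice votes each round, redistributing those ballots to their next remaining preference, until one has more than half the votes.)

Ben

Round 1: Tomás 18, Ivy 5, Maya 9, Ben 12. Ivy eliminated.
Round 2: Tomás 18, Maya 9, Ben 17. Maya eliminated.
Round 3: Tomás 18, Ben 26. Ben has a majority (≥23).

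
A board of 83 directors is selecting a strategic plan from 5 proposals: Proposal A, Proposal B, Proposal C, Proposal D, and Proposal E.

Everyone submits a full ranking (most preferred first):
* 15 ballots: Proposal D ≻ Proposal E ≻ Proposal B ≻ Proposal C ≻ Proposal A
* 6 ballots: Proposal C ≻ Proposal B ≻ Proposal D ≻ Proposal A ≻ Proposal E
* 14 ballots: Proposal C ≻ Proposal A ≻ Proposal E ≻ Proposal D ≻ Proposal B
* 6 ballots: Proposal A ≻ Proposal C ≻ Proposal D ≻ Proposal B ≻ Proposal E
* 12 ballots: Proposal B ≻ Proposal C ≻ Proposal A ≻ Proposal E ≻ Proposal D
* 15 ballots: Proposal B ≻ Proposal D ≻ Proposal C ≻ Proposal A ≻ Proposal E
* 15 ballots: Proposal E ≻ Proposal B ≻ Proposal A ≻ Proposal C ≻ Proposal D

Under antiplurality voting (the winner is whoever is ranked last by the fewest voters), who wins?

Last-place votes: Proposal A 15, Proposal B 14, Proposal C 0, Proposal D 27, Proposal E 27.

Proposal C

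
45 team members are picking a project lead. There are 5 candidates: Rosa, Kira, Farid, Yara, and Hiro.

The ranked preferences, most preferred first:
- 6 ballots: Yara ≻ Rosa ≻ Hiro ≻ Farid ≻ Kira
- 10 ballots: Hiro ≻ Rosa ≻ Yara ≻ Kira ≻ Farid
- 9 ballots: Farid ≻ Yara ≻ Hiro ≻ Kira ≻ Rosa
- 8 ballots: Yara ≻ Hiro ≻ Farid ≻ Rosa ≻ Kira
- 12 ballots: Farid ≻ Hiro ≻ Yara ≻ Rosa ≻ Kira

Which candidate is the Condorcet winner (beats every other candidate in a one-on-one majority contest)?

Yara vs Rosa: 35–10
Yara vs Kira: 45–0
Yara vs Farid: 24–21
Yara vs Hiro: 23–22
Yara beats every other candidate.

Yara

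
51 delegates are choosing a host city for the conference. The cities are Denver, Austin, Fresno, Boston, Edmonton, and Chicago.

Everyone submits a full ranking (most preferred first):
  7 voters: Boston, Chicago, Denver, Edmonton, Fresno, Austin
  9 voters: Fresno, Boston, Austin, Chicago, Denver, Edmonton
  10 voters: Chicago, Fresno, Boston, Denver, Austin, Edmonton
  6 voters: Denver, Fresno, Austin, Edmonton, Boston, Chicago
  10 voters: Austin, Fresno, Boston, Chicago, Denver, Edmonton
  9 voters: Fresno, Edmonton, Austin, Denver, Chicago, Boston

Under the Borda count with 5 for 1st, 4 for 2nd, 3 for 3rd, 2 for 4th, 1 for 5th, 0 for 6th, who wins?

Fresno

Denver: 7×3 + 9×1 + 10×2 + 6×5 + 10×1 + 9×2 = 108
Austin: 7×0 + 9×3 + 10×1 + 6×3 + 10×5 + 9×3 = 132
Fresno: 7×1 + 9×5 + 10×4 + 6×4 + 10×4 + 9×5 = 201
Boston: 7×5 + 9×4 + 10×3 + 6×1 + 10×3 + 9×0 = 137
Edmonton: 7×2 + 9×0 + 10×0 + 6×2 + 10×0 + 9×4 = 62
Chicago: 7×4 + 9×2 + 10×5 + 6×0 + 10×2 + 9×1 = 125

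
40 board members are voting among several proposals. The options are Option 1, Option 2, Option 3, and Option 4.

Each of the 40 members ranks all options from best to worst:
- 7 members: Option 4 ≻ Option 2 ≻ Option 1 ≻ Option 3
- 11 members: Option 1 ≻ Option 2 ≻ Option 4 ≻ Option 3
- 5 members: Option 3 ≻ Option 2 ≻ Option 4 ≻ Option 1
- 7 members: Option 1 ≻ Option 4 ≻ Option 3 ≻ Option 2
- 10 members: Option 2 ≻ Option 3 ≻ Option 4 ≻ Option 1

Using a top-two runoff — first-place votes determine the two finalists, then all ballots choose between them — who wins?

Round 1 first-place votes: Option 1 18, Option 2 10, Option 3 5, Option 4 7. Option 1 and Option 2 advance.
Runoff: Option 1 is ranked above Option 2 on 18 ballots, Option 2 above Option 1 on 22.

Option 2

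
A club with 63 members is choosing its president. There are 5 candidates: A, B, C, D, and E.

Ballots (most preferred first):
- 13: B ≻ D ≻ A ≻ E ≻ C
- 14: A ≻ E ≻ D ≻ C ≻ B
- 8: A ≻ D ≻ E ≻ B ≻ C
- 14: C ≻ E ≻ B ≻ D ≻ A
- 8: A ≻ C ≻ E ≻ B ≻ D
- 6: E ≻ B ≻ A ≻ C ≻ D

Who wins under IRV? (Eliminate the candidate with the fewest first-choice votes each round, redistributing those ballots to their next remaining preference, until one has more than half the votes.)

Round 1: A 30, B 13, C 14, D 0, E 6. D eliminated.
Round 2: A 30, B 13, C 14, E 6. E eliminated.
Round 3: A 30, B 19, C 14. C eliminated.
Round 4: A 30, B 33. B has a majority (≥32).

B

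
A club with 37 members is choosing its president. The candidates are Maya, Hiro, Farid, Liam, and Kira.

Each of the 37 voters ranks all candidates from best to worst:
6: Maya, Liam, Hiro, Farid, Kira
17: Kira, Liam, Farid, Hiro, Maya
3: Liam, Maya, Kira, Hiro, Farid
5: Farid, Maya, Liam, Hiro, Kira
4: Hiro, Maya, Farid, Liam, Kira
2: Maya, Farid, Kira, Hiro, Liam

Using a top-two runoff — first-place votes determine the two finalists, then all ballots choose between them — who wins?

Maya

Round 1 first-place votes: Maya 8, Hiro 4, Farid 5, Liam 3, Kira 17. Kira and Maya advance.
Runoff: Kira is ranked above Maya on 17 ballots, Maya above Kira on 20.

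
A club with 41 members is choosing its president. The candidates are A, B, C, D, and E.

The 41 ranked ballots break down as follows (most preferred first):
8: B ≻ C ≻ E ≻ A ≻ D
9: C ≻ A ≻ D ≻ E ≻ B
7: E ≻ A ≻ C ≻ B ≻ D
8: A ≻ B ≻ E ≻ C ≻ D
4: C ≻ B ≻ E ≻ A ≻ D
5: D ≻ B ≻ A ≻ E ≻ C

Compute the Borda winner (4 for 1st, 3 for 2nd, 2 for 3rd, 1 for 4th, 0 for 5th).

A

A: 8×1 + 9×3 + 7×3 + 8×4 + 4×1 + 5×2 = 102
B: 8×4 + 9×0 + 7×1 + 8×3 + 4×3 + 5×3 = 90
C: 8×3 + 9×4 + 7×2 + 8×1 + 4×4 + 5×0 = 98
D: 8×0 + 9×2 + 7×0 + 8×0 + 4×0 + 5×4 = 38
E: 8×2 + 9×1 + 7×4 + 8×2 + 4×2 + 5×1 = 82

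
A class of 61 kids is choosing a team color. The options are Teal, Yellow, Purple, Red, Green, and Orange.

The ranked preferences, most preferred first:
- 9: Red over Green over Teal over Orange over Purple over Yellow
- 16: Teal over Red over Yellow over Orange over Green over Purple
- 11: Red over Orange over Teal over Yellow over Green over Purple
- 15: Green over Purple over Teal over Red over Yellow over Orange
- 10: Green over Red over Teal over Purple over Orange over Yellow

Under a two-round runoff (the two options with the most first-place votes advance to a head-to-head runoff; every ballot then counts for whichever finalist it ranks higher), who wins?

Red

Round 1 first-place votes: Teal 16, Yellow 0, Purple 0, Red 20, Green 25, Orange 0. Green and Red advance.
Runoff: Green is ranked above Red on 25 ballots, Red above Green on 36.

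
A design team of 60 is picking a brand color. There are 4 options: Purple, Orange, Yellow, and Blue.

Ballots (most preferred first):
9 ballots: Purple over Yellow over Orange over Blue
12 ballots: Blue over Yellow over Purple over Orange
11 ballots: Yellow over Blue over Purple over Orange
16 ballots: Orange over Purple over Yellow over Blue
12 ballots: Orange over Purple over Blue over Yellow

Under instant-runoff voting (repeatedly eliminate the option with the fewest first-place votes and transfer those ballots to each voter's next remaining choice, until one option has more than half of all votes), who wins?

Yellow

Round 1: Purple 9, Orange 28, Yellow 11, Blue 12. Purple eliminated.
Round 2: Orange 28, Yellow 20, Blue 12. Blue eliminated.
Round 3: Orange 28, Yellow 32. Yellow has a majority (≥31).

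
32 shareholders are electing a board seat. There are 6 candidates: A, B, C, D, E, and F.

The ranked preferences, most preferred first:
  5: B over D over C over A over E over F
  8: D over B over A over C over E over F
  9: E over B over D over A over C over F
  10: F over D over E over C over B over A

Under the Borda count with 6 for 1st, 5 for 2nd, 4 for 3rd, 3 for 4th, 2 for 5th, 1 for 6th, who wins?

A: 5×3 + 8×4 + 9×3 + 10×1 = 84
B: 5×6 + 8×5 + 9×5 + 10×2 = 135
C: 5×4 + 8×3 + 9×2 + 10×3 = 92
D: 5×5 + 8×6 + 9×4 + 10×5 = 159
E: 5×2 + 8×2 + 9×6 + 10×4 = 120
F: 5×1 + 8×1 + 9×1 + 10×6 = 82

D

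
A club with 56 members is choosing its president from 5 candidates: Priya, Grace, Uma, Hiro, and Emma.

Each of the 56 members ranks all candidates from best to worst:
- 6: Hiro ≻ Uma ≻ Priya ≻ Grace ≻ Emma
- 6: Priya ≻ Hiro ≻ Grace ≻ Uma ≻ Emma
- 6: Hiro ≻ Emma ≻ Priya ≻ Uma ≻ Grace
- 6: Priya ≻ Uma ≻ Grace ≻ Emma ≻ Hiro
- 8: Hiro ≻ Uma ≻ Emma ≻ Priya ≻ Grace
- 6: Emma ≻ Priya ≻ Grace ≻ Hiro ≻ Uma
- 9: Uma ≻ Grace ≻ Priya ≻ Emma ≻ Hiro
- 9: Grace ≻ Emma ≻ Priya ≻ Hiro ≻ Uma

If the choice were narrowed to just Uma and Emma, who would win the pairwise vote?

Uma

Uma is ranked above Emma on 35 ballots; Emma above Uma on 21.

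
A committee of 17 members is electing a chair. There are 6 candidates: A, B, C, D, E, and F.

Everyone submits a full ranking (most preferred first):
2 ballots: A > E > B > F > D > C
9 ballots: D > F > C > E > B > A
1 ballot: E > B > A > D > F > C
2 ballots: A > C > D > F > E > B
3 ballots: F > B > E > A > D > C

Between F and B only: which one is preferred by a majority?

F

F is ranked above B on 14 ballots; B above F on 3.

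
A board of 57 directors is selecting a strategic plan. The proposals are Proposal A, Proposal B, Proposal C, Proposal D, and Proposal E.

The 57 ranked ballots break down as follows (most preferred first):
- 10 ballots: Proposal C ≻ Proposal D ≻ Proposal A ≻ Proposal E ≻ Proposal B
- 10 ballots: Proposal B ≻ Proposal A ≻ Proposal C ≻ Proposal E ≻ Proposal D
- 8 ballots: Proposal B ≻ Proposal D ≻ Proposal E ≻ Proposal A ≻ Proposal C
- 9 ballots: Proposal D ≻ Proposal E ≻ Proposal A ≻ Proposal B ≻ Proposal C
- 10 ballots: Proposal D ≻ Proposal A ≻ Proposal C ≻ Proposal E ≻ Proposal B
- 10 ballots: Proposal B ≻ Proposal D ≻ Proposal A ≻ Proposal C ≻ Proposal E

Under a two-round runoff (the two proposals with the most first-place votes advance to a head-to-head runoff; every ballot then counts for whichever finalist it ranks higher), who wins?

Proposal D

Round 1 first-place votes: Proposal A 0, Proposal B 28, Proposal C 10, Proposal D 19, Proposal E 0. Proposal B and Proposal D advance.
Runoff: Proposal B is ranked above Proposal D on 28 ballots, Proposal D above Proposal B on 29.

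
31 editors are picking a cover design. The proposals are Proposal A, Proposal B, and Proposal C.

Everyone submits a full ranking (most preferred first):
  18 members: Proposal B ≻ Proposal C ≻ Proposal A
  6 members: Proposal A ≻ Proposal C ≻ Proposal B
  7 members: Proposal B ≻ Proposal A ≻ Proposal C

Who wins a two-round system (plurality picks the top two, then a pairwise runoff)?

Proposal B

Round 1 first-place votes: Proposal A 6, Proposal B 25, Proposal C 0. Proposal B and Proposal A advance.
Runoff: Proposal B is ranked above Proposal A on 25 ballots, Proposal A above Proposal B on 6.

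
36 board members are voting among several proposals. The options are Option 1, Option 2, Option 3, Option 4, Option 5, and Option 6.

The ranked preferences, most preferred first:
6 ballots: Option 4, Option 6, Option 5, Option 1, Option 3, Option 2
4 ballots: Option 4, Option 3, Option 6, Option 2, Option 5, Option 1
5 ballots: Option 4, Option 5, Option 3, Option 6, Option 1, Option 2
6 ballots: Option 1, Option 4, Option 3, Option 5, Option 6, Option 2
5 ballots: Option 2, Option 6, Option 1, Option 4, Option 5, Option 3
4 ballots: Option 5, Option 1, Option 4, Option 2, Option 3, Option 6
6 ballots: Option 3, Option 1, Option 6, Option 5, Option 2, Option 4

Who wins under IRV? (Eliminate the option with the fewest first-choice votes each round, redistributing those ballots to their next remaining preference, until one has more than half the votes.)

Option 1

Round 1: Option 1 6, Option 2 5, Option 3 6, Option 4 15, Option 5 4, Option 6 0. Option 6 eliminated.
Round 2: Option 1 6, Option 2 5, Option 3 6, Option 4 15, Option 5 4. Option 5 eliminated.
Round 3: Option 1 10, Option 2 5, Option 3 6, Option 4 15. Option 2 eliminated.
Round 4: Option 1 15, Option 3 6, Option 4 15. Option 3 eliminated.
Round 5: Option 1 21, Option 4 15. Option 1 has a majority (≥19).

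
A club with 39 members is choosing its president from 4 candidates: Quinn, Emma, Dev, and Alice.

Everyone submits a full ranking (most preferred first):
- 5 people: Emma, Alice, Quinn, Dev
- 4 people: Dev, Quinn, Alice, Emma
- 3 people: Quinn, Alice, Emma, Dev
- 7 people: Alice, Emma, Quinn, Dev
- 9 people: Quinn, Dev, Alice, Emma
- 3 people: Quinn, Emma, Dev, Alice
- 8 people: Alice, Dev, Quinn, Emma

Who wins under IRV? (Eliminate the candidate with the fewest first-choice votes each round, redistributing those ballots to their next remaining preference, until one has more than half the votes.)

Round 1: Quinn 15, Emma 5, Dev 4, Alice 15. Dev eliminated.
Round 2: Quinn 19, Emma 5, Alice 15. Emma eliminated.
Round 3: Quinn 19, Alice 20. Alice has a majority (≥20).

Alice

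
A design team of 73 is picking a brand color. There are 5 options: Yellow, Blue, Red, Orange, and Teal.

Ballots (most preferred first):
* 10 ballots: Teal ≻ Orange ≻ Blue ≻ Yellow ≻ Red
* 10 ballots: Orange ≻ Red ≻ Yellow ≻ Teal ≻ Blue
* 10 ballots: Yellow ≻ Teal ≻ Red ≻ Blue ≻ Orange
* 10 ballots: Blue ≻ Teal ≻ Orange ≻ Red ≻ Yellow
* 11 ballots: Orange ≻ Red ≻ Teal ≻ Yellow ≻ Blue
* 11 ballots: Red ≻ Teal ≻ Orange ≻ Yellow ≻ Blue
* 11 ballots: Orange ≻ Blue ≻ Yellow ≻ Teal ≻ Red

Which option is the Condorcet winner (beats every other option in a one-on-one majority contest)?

Teal

Teal vs Yellow: 42–31
Teal vs Blue: 52–21
Teal vs Red: 41–32
Teal vs Orange: 41–32
Teal beats every other option.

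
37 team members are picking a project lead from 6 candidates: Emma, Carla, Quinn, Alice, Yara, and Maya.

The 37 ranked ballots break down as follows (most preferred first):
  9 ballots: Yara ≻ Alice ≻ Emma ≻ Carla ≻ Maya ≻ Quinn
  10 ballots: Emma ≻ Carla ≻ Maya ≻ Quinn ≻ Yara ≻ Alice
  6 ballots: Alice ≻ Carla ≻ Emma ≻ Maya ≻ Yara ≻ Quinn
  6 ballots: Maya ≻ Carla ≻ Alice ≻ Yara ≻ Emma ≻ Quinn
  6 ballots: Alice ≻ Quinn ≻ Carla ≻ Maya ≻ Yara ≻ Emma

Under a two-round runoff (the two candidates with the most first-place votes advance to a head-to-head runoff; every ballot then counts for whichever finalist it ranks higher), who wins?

Alice

Round 1 first-place votes: Emma 10, Carla 0, Quinn 0, Alice 12, Yara 9, Maya 6. Alice and Emma advance.
Runoff: Alice is ranked above Emma on 27 ballots, Emma above Alice on 10.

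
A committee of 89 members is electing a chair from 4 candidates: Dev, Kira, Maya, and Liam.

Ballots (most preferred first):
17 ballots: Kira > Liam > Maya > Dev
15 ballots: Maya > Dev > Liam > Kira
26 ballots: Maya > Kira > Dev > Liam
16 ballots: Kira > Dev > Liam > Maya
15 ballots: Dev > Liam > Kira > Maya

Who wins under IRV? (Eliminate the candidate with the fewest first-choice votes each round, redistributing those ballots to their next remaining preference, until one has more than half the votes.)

Round 1: Dev 15, Kira 33, Maya 41, Liam 0. Liam eliminated.
Round 2: Dev 15, Kira 33, Maya 41. Dev eliminated.
Round 3: Kira 48, Maya 41. Kira has a majority (≥45).

Kira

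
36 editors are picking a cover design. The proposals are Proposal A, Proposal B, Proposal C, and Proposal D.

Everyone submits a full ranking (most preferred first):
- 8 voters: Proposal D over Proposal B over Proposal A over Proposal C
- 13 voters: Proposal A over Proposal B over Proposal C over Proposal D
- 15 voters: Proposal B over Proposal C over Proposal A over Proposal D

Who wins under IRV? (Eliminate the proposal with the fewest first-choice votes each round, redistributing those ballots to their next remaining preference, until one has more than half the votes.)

Proposal B

Round 1: Proposal A 13, Proposal B 15, Proposal C 0, Proposal D 8. Proposal C eliminated.
Round 2: Proposal A 13, Proposal B 15, Proposal D 8. Proposal D eliminated.
Round 3: Proposal A 13, Proposal B 23. Proposal B has a majority (≥19).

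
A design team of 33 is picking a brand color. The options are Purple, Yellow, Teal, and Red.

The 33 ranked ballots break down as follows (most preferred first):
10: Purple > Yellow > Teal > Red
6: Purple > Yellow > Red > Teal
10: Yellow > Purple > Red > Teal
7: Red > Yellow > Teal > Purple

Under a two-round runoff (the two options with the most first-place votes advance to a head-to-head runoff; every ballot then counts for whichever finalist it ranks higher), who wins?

Yellow

Round 1 first-place votes: Purple 16, Yellow 10, Teal 0, Red 7. Purple and Yellow advance.
Runoff: Purple is ranked above Yellow on 16 ballots, Yellow above Purple on 17.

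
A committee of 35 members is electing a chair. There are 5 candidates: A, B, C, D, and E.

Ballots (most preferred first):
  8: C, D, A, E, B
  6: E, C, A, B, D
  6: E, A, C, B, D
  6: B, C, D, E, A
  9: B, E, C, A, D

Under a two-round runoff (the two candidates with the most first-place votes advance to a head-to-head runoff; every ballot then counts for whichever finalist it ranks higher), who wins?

Round 1 first-place votes: A 0, B 15, C 8, D 0, E 12. B and E advance.
Runoff: B is ranked above E on 15 ballots, E above B on 20.

E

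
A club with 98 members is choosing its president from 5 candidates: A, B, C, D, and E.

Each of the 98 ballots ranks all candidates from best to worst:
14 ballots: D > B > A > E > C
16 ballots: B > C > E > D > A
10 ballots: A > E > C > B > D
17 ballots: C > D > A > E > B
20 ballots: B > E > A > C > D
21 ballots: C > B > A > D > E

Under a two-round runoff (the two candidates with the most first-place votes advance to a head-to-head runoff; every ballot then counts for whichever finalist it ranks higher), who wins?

Round 1 first-place votes: A 10, B 36, C 38, D 14, E 0. C and B advance.
Runoff: C is ranked above B on 48 ballots, B above C on 50.

B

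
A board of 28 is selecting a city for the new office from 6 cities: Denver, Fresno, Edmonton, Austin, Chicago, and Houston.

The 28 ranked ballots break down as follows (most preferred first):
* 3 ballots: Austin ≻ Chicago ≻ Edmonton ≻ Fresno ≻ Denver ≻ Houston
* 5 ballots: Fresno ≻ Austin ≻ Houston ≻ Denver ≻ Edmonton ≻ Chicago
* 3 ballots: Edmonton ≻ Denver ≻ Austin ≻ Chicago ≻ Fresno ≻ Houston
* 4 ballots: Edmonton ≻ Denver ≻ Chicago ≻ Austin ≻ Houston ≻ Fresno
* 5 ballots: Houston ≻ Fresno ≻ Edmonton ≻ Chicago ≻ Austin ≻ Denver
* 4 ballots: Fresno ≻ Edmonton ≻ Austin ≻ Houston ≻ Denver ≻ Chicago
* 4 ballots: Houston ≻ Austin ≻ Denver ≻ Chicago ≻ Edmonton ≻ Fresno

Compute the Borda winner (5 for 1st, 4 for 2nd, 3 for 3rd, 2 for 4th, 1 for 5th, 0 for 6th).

Austin

Denver: 3×1 + 5×2 + 3×4 + 4×4 + 5×0 + 4×1 + 4×3 = 57
Fresno: 3×2 + 5×5 + 3×1 + 4×0 + 5×4 + 4×5 + 4×0 = 74
Edmonton: 3×3 + 5×1 + 3×5 + 4×5 + 5×3 + 4×4 + 4×1 = 84
Austin: 3×5 + 5×4 + 3×3 + 4×2 + 5×1 + 4×3 + 4×4 = 85
Chicago: 3×4 + 5×0 + 3×2 + 4×3 + 5×2 + 4×0 + 4×2 = 48
Houston: 3×0 + 5×3 + 3×0 + 4×1 + 5×5 + 4×2 + 4×5 = 72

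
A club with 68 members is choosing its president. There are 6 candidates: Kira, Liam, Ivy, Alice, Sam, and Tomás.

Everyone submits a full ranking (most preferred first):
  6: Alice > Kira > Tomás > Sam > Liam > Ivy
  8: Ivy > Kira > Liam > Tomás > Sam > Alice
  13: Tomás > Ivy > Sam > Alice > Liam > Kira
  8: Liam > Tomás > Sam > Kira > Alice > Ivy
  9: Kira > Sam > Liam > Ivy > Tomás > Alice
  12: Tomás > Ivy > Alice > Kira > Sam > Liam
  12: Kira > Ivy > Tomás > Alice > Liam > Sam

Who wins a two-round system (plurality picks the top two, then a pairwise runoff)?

Kira

Round 1 first-place votes: Kira 21, Liam 8, Ivy 8, Alice 6, Sam 0, Tomás 25. Tomás and Kira advance.
Runoff: Tomás is ranked above Kira on 33 ballots, Kira above Tomás on 35.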